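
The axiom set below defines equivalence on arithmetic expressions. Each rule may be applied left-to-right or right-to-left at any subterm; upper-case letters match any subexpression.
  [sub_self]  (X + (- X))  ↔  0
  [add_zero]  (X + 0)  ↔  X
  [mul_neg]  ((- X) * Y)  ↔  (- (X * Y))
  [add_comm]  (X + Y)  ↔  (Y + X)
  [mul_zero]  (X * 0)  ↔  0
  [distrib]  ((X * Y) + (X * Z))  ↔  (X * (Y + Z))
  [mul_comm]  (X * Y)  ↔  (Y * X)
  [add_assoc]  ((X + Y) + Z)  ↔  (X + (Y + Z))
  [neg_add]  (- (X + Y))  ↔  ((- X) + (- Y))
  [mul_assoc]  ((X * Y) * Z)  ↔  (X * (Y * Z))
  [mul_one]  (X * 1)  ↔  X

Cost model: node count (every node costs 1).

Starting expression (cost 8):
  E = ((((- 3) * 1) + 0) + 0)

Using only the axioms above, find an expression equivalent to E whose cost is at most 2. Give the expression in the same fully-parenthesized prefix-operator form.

(- 3)   [cost 2]

1. [add_zero →] ((((- 3) * 1) + 0) + 0)  →  (((- 3) * 1) + 0)
2. [mul_one →] ((- 3) * 1)  →  (- 3);  E = ((- 3) + 0)
3. [add_zero →] ((- 3) + 0)  →  (- 3);  cost 2 ≤ 2, done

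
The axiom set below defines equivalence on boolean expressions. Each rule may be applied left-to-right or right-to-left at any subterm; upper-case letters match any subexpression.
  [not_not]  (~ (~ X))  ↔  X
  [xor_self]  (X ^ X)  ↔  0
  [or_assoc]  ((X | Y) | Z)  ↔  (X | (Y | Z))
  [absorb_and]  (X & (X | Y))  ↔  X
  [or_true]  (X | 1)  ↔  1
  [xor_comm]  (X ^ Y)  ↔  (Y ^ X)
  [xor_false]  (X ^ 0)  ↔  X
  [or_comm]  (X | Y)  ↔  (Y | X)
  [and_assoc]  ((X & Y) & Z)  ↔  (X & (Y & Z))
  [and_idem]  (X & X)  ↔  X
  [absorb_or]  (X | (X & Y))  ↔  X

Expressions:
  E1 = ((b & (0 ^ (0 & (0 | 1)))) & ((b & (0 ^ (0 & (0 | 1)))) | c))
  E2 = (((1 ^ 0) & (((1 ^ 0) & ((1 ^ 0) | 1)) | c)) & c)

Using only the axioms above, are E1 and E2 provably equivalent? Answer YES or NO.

The axioms are sound identities: if E1 ↔* E2 then E1 and E2 evaluate identically under any assignment.
Under b=0, c=1: E1 evaluates to 0, E2 to 1. Distinct ⇒ no rewrite sequence connects them.

NO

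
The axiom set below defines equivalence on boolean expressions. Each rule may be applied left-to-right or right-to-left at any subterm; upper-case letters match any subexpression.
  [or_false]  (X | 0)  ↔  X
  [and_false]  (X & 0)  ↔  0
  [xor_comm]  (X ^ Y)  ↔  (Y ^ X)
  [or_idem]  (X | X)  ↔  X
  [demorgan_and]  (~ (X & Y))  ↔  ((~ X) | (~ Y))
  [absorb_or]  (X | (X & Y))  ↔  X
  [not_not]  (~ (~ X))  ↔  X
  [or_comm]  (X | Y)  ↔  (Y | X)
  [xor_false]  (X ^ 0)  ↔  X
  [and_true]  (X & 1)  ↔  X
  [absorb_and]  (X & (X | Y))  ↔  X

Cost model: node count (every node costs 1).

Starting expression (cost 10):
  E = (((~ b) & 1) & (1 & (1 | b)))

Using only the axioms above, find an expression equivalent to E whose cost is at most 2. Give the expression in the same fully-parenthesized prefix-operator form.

(1) ((~ b) & 1)  =[and_true →]=  (~ b)    ⊢ ((~ b) & (1 & (1 | b)))
(2) (1 & (1 | b))  =[absorb_and →]=  1    ⊢ ((~ b) & 1)
(3) ((~ b) & 1)  =[and_true →]=  (~ b)    ⊢ cost 2, within 2

(~ b)   [cost 2]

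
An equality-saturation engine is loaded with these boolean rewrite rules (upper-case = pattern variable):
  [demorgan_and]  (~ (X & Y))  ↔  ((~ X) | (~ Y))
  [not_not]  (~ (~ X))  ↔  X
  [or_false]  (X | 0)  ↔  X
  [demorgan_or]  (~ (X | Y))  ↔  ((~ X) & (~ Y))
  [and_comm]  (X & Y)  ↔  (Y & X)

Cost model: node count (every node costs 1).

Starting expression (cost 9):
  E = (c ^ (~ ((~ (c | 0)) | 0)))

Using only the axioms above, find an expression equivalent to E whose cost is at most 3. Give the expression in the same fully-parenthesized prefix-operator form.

step 1: or_false (→) rewrites ((~ (c | 0)) | 0) into (~ (c | 0)), now (c ^ (~ (~ (c | 0))))
step 2: or_false (→) rewrites (c | 0) into c, now (c ^ (~ (~ c)))
step 3: not_not (→) rewrites (~ (~ c)) into c, reaching cost 3 (bound 3)

(c ^ c)   [cost 3]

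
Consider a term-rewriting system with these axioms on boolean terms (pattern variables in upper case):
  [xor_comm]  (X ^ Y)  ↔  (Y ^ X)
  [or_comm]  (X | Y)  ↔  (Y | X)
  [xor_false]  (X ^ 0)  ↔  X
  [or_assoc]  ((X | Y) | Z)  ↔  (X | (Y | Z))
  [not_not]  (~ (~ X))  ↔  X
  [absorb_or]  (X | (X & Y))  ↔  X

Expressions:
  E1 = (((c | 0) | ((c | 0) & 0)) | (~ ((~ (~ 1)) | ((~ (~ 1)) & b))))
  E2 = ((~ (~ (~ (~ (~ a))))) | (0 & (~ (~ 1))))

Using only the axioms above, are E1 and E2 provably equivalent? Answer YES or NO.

NO

The axioms are sound identities: if E1 ↔* E2 then E1 and E2 evaluate identically under any assignment.
Under a=0, b=0, c=0: E1 evaluates to 0, E2 to 1. Distinct ⇒ no rewrite sequence connects them.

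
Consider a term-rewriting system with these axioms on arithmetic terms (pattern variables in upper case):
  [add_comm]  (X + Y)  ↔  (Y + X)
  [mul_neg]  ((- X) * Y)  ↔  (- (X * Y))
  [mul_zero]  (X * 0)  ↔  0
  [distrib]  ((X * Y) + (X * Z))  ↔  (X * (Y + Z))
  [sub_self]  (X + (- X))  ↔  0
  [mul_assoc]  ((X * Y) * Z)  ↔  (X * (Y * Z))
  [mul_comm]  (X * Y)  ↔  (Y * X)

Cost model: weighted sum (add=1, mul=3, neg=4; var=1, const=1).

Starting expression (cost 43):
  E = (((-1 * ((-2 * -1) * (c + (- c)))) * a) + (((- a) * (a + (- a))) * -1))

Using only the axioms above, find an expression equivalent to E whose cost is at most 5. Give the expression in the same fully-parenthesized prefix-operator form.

1. [sub_self →] (c + (- c))  →  0;  E = (((-1 * ((-2 * -1) * 0)) * a) + (((- a) * (a + (- a))) * -1))
2. [mul_comm →] (-1 * ((-2 * -1) * 0))  →  (((-2 * -1) * 0) * -1);  E = (((((-2 * -1) * 0) * -1) * a) + (((- a) * (a + (- a))) * -1))
3. [sub_self →] (a + (- a))  →  0;  E = (((((-2 * -1) * 0) * -1) * a) + (((- a) * 0) * -1))
4. [mul_assoc →] ((-2 * -1) * 0)  →  (-2 * (-1 * 0));  E = ((((-2 * (-1 * 0)) * -1) * a) + (((- a) * 0) * -1))
5. [mul_zero →] (-1 * 0)  →  0;  E = ((((-2 * 0) * -1) * a) + (((- a) * 0) * -1))
6. [mul_comm →] ((- a) * 0)  →  (0 * (- a));  E = ((((-2 * 0) * -1) * a) + ((0 * (- a)) * -1))
7. [mul_comm →] ((0 * (- a)) * -1)  →  (-1 * (0 * (- a)));  E = ((((-2 * 0) * -1) * a) + (-1 * (0 * (- a))))
8. [mul_zero →] (-2 * 0)  →  0;  E = (((0 * -1) * a) + (-1 * (0 * (- a))))
9. [mul_comm →] (0 * -1)  →  (-1 * 0);  E = (((-1 * 0) * a) + (-1 * (0 * (- a))))
10. [add_comm →] (((-1 * 0) * a) + (-1 * (0 * (- a))))  →  ((-1 * (0 * (- a))) + ((-1 * 0) * a))
11. [mul_assoc →] ((-1 * 0) * a)  →  (-1 * (0 * a));  E = ((-1 * (0 * (- a))) + (-1 * (0 * a)))
12. [add_comm →] ((-1 * (0 * (- a))) + (-1 * (0 * a)))  →  ((-1 * (0 * a)) + (-1 * (0 * (- a))))
13. [distrib →] ((-1 * (0 * a)) + (-1 * (0 * (- a))))  →  (-1 * ((0 * a) + (0 * (- a))))
14. [distrib →] ((0 * a) + (0 * (- a)))  →  (0 * (a + (- a)));  E = (-1 * (0 * (a + (- a))))
15. [mul_comm →] (0 * (a + (- a)))  →  ((a + (- a)) * 0);  E = (-1 * ((a + (- a)) * 0))
16. [mul_comm →] (-1 * ((a + (- a)) * 0))  →  (((a + (- a)) * 0) * -1)
17. [sub_self →] (a + (- a))  →  0;  E = ((0 * 0) * -1)
18. [mul_zero →] (0 * 0)  →  0;  cost 5 ≤ 5, done

(0 * -1)   [cost 5]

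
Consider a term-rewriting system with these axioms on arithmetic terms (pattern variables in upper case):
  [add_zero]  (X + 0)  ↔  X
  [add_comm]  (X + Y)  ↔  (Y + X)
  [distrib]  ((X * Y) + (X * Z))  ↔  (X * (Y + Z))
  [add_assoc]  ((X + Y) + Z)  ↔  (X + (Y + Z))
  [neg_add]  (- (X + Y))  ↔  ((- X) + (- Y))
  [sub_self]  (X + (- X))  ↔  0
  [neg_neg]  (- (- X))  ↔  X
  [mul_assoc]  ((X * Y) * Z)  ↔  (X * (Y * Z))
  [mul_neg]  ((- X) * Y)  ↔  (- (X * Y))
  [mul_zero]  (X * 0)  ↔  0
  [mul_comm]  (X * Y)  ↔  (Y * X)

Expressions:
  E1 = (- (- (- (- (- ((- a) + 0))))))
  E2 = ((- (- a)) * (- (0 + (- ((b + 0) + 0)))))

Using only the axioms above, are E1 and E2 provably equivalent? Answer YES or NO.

Every axiom is a valid identity, so a rewrite proof would force E1 and E2 to agree under every assignment.
At a=1, b=0: E1 = 1 but E2 = 0; they differ, so no derivation exists.

NO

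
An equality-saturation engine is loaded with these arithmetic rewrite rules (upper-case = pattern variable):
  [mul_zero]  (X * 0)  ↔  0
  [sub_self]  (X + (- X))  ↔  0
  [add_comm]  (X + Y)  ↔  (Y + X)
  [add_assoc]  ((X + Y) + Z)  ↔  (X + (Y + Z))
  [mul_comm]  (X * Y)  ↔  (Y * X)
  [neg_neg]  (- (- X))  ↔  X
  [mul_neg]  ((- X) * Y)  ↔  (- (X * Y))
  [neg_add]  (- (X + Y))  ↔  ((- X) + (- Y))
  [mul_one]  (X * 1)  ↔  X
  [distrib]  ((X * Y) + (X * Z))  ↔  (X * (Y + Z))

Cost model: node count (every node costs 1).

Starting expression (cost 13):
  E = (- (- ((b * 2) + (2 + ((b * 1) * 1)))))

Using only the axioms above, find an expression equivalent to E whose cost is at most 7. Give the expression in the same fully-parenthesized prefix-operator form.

1. [mul_one →] ((b * 1) * 1)  →  (b * 1);  E = (- (- ((b * 2) + (2 + (b * 1)))))
2. [mul_one →] (b * 1)  →  b;  E = (- (- ((b * 2) + (2 + b))))
3. [neg_neg →] (- (- ((b * 2) + (2 + b))))  →  ((b * 2) + (2 + b));  cost 7 ≤ 7, done

((b * 2) + (2 + b))   [cost 7]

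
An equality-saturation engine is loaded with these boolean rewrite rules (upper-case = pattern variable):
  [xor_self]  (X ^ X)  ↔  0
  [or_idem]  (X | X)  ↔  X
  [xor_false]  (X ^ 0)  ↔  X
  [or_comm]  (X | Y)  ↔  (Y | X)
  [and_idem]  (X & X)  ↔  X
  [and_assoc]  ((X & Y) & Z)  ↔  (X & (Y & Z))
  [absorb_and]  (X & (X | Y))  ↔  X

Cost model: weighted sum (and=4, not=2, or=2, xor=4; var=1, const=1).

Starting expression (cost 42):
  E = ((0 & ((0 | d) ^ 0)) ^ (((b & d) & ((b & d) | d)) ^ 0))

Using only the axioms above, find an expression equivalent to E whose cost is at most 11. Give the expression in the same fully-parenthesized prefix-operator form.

(0 ^ (b & d))   [cost 11]

step 1: absorb_and (→) rewrites ((b & d) & ((b & d) | d)) into (b & d), now ((0 & ((0 | d) ^ 0)) ^ ((b & d) ^ 0))
step 2: xor_false (→) rewrites ((0 | d) ^ 0) into (0 | d), now ((0 & (0 | d)) ^ ((b & d) ^ 0))
step 3: absorb_and (→) rewrites (0 & (0 | d)) into 0, now (0 ^ ((b & d) ^ 0))
step 4: xor_false (→) rewrites ((b & d) ^ 0) into (b & d), reaching cost 11 (bound 11)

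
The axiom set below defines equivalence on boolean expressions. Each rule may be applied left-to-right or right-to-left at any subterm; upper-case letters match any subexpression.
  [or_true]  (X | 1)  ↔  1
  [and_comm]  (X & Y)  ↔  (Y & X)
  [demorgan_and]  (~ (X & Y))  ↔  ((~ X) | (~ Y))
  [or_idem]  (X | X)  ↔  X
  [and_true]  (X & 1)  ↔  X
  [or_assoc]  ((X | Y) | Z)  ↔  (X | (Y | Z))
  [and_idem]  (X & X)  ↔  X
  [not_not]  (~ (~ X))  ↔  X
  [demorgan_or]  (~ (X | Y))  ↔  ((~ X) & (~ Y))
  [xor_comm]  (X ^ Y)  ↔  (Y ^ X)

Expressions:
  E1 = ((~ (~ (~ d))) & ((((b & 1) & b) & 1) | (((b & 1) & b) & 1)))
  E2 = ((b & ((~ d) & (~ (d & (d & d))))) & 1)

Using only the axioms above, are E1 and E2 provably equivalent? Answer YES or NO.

YES

step 1: or_idem (→) rewrites ((((b & 1) & b) & 1) | (((b & 1) & b) & 1)) into (((b & 1) & b) & 1), now ((~ (~ (~ d))) & (((b & 1) & b) & 1))
step 2: and_true (→) rewrites (b & 1) into b, now ((~ (~ (~ d))) & ((b & b) & 1))
step 3: not_not (→) rewrites (~ (~ (~ d))) into (~ d), now ((~ d) & ((b & b) & 1))
step 4: and_true (→) rewrites ((b & b) & 1) into (b & b), now ((~ d) & (b & b))
step 5: and_comm (→) rewrites ((~ d) & (b & b)) into ((b & b) & (~ d))
step 6: and_idem (→) rewrites (b & b) into b, now (b & (~ d))
step 7: and_idem (←) rewrites (~ d) into ((~ d) & (~ d)), now (b & ((~ d) & (~ d)))
step 8: and_true (←) rewrites (b & ((~ d) & (~ d))) into ((b & ((~ d) & (~ d))) & 1)
step 9: and_idem (←) rewrites d into (d & d), now ((b & ((~ d) & (~ (d & d)))) & 1)
step 10: and_idem (←) rewrites d into (d & d), which is E2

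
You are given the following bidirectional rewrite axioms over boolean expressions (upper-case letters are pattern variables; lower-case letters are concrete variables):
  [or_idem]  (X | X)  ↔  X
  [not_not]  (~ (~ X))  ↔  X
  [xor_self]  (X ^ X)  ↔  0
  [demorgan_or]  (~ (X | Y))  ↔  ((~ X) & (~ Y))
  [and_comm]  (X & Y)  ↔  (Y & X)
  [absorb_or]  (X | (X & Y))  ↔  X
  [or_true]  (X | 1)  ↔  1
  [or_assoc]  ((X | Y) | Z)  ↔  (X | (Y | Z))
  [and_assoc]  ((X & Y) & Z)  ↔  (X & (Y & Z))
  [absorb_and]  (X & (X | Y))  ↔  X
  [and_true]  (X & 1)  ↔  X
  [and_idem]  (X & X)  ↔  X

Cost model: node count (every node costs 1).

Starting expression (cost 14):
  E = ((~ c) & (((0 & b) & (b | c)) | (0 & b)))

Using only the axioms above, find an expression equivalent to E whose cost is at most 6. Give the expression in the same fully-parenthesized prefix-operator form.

(1) ((0 & b) & (b | c))  =[and_assoc →]=  (0 & (b & (b | c)))    ⊢ ((~ c) & ((0 & (b & (b | c))) | (0 & b)))
(2) (b & (b | c))  =[absorb_and →]=  b    ⊢ ((~ c) & ((0 & b) | (0 & b)))
(3) ((0 & b) | (0 & b))  =[or_idem →]=  (0 & b)    ⊢ cost 6, within 6

((~ c) & (0 & b))   [cost 6]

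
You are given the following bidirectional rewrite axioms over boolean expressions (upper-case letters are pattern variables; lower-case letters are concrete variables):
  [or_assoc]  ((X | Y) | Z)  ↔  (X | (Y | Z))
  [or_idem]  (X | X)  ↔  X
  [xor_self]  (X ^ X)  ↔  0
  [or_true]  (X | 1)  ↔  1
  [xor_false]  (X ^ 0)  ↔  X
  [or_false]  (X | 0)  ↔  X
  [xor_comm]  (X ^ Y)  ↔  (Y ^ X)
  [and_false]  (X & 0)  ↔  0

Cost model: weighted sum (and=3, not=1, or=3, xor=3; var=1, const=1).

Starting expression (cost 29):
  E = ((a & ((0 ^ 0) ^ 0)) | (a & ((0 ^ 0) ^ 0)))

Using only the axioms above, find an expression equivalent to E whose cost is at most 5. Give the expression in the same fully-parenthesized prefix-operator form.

(a & 0)   [cost 5]

step 1: or_idem (→) rewrites ((a & ((0 ^ 0) ^ 0)) | (a & ((0 ^ 0) ^ 0))) into (a & ((0 ^ 0) ^ 0))
step 2: xor_false (→) rewrites ((0 ^ 0) ^ 0) into (0 ^ 0), now (a & (0 ^ 0))
step 3: xor_false (→) rewrites (0 ^ 0) into 0, reaching cost 5 (bound 5)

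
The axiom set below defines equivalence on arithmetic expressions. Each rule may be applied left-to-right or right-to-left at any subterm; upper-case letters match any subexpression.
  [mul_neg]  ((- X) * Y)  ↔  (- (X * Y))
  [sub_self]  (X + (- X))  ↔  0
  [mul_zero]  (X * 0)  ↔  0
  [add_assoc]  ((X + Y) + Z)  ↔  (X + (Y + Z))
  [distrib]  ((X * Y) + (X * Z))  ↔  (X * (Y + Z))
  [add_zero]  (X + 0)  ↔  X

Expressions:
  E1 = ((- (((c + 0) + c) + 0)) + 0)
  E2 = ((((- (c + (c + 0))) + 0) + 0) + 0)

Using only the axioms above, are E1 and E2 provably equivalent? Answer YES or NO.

YES

(1) (c + 0)  =[add_zero →]=  c    ⊢ ((- ((c + c) + 0)) + 0)
(2) ((- ((c + c) + 0)) + 0)  =[add_zero →]=  (- ((c + c) + 0))
(3) ((c + c) + 0)  =[add_zero →]=  (c + c)    ⊢ (- (c + c))
(4) c  =[add_zero ←]=  (c + 0)    ⊢ (- (c + (c + 0)))
(5) (- (c + (c + 0)))  =[add_zero ←]=  ((- (c + (c + 0))) + 0)
(6) ((- (c + (c + 0))) + 0)  =[add_zero ←]=  (((- (c + (c + 0))) + 0) + 0)
(7) (((- (c + (c + 0))) + 0) + 0)  =[add_zero ←]=  ((((- (c + (c + 0))) + 0) + 0) + 0)    ⊢ E2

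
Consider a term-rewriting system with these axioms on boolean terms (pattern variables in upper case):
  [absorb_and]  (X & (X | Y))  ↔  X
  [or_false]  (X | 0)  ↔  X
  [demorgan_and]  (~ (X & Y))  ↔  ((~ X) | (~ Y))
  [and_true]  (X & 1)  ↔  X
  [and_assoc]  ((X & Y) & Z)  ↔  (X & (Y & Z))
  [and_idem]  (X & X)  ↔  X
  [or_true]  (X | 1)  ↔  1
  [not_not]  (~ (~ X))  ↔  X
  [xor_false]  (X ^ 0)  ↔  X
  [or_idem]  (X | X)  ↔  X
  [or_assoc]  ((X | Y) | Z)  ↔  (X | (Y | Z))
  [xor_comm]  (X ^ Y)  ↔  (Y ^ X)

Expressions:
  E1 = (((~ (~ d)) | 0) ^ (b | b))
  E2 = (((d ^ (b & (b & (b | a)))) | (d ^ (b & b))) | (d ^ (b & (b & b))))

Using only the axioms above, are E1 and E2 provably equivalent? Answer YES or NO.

step 1: or_false (→) rewrites ((~ (~ d)) | 0) into (~ (~ d)), now ((~ (~ d)) ^ (b | b))
step 2: not_not (→) rewrites (~ (~ d)) into d, now (d ^ (b | b))
step 3: or_idem (→) rewrites (b | b) into b, now (d ^ b)
step 4: and_idem (←) rewrites b into (b & b), now (d ^ (b & b))
step 5: or_idem (←) rewrites (d ^ (b & b)) into ((d ^ (b & b)) | (d ^ (b & b)))
step 6: or_idem (←) rewrites (d ^ (b & b)) into ((d ^ (b & b)) | (d ^ (b & b))), now (((d ^ (b & b)) | (d ^ (b & b))) | (d ^ (b & b)))
step 7: and_idem (←) rewrites b into (b & b), now (((d ^ (b & b)) | (d ^ (b & b))) | (d ^ (b & (b & b))))
step 8: absorb_and (←) rewrites b into (b & (b | a)), which is E2

YES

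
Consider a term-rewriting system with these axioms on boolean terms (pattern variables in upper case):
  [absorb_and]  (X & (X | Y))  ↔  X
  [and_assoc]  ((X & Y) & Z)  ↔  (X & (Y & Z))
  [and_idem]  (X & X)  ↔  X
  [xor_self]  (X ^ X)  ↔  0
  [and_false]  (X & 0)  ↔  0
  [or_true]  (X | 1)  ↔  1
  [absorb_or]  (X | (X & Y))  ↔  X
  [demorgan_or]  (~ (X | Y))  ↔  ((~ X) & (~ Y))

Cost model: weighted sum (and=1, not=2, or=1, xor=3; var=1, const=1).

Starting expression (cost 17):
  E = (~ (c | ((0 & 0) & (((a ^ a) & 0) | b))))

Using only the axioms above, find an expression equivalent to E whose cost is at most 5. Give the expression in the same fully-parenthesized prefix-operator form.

step 1: xor_self (→) rewrites (a ^ a) into 0, now (~ (c | ((0 & 0) & ((0 & 0) | b))))
step 2: absorb_and (→) rewrites ((0 & 0) & ((0 & 0) | b)) into (0 & 0), now (~ (c | (0 & 0)))
step 3: and_idem (→) rewrites (0 & 0) into 0, reaching cost 5 (bound 5)

(~ (c | 0))   [cost 5]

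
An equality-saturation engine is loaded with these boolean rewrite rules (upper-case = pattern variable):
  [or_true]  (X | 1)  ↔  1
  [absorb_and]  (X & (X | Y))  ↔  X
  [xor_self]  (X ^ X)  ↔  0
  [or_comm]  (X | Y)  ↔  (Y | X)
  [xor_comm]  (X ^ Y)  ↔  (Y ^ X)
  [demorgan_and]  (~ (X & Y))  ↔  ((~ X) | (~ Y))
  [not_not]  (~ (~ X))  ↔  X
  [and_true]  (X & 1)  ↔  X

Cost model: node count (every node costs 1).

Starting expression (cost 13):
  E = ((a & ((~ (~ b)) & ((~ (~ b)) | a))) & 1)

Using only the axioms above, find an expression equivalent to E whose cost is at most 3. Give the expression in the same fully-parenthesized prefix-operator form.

(a & b)   [cost 3]

step 1: absorb_and (→) rewrites ((~ (~ b)) & ((~ (~ b)) | a)) into (~ (~ b)), now ((a & (~ (~ b))) & 1)
step 2: not_not (→) rewrites (~ (~ b)) into b, now ((a & b) & 1)
step 3: and_true (→) rewrites ((a & b) & 1) into (a & b), reaching cost 3 (bound 3)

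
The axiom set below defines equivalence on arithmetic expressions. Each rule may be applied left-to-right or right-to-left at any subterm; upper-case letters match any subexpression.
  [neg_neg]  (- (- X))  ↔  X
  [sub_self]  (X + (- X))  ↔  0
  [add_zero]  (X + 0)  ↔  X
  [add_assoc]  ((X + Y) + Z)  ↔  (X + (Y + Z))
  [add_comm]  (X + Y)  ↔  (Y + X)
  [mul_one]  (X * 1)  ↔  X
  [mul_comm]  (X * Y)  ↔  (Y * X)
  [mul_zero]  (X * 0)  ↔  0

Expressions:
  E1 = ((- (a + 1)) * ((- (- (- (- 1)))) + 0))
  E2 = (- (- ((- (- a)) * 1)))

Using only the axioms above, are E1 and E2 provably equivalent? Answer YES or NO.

All listed rules preserve value, hence provable equivalence implies equal values everywhere; look for a separating assignment.
a=0 gives E1 ↦ -1, E2 ↦ 0; values differ ⇒ not provably equivalent.

NO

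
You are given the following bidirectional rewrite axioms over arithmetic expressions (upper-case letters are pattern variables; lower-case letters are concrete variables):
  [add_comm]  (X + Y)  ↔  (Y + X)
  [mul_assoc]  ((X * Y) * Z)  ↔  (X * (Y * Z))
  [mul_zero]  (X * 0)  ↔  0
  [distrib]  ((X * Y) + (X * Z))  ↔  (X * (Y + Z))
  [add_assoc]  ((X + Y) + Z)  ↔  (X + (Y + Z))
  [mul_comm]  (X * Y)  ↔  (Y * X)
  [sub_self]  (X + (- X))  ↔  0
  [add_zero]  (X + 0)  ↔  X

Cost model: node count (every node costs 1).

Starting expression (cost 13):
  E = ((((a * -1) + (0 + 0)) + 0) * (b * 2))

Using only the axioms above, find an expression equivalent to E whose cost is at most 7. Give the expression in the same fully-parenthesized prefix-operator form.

((a * -1) * (b * 2))   [cost 7]

step 1: add_zero (→) rewrites (((a * -1) + (0 + 0)) + 0) into ((a * -1) + (0 + 0)), now (((a * -1) + (0 + 0)) * (b * 2))
step 2: add_zero (→) rewrites (0 + 0) into 0, now (((a * -1) + 0) * (b * 2))
step 3: add_zero (→) rewrites ((a * -1) + 0) into (a * -1), reaching cost 7 (bound 7)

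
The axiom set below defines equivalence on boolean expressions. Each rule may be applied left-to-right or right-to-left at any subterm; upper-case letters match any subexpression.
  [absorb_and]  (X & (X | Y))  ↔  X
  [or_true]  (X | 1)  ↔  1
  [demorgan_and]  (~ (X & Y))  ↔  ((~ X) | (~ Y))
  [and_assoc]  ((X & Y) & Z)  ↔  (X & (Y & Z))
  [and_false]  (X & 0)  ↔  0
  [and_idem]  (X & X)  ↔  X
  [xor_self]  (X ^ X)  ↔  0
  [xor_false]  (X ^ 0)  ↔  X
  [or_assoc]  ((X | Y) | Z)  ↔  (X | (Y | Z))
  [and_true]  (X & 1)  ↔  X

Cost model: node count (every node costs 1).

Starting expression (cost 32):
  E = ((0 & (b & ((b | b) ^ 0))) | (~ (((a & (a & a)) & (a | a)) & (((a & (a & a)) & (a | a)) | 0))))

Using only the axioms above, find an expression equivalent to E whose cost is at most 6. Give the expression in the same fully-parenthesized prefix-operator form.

((0 & b) | (~ a))   [cost 6]

(1) (((a & (a & a)) & (a | a)) & (((a & (a & a)) & (a | a)) | 0))  =[absorb_and →]=  ((a & (a & a)) & (a | a))    ⊢ ((0 & (b & ((b | b) ^ 0))) | (~ ((a & (a & a)) & (a | a))))
(2) (a & a)  =[and_idem →]=  a    ⊢ ((0 & (b & ((b | b) ^ 0))) | (~ ((a & a) & (a | a))))
(3) ((b | b) ^ 0)  =[xor_false →]=  (b | b)    ⊢ ((0 & (b & (b | b))) | (~ ((a & a) & (a | a))))
(4) (a & a)  =[and_idem →]=  a    ⊢ ((0 & (b & (b | b))) | (~ (a & (a | a))))
(5) (a & (a | a))  =[absorb_and →]=  a    ⊢ ((0 & (b & (b | b))) | (~ a))
(6) (b & (b | b))  =[absorb_and →]=  b    ⊢ cost 6, within 6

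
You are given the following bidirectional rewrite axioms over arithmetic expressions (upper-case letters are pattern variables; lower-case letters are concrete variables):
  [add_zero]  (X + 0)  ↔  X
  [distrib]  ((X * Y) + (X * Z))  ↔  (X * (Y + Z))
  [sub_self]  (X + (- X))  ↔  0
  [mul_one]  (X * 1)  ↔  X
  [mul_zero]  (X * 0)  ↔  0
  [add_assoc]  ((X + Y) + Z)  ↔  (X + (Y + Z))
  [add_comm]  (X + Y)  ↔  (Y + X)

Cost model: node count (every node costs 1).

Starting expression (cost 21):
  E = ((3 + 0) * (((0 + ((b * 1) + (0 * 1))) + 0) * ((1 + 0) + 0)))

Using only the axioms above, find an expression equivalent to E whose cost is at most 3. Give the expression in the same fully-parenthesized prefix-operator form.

(1) ((0 + ((b * 1) + (0 * 1))) + 0)  =[add_zero →]=  (0 + ((b * 1) + (0 * 1)))    ⊢ ((3 + 0) * ((0 + ((b * 1) + (0 * 1))) * ((1 + 0) + 0)))
(2) (1 + 0)  =[add_zero →]=  1    ⊢ ((3 + 0) * ((0 + ((b * 1) + (0 * 1))) * (1 + 0)))
(3) (1 + 0)  =[add_zero →]=  1    ⊢ ((3 + 0) * ((0 + ((b * 1) + (0 * 1))) * 1))
(4) (3 + 0)  =[add_zero →]=  3    ⊢ (3 * ((0 + ((b * 1) + (0 * 1))) * 1))
(5) (0 * 1)  =[mul_one →]=  0    ⊢ (3 * ((0 + ((b * 1) + 0)) * 1))
(6) ((0 + ((b * 1) + 0)) * 1)  =[mul_one →]=  (0 + ((b * 1) + 0))    ⊢ (3 * (0 + ((b * 1) + 0)))
(7) ((b * 1) + 0)  =[add_zero →]=  (b * 1)    ⊢ (3 * (0 + (b * 1)))
(8) (0 + (b * 1))  =[add_comm →]=  ((b * 1) + 0)    ⊢ (3 * ((b * 1) + 0))
(9) (b * 1)  =[mul_one →]=  b    ⊢ (3 * (b + 0))
(10) (b + 0)  =[add_zero →]=  b    ⊢ cost 3, within 3

(3 * b)   [cost 3]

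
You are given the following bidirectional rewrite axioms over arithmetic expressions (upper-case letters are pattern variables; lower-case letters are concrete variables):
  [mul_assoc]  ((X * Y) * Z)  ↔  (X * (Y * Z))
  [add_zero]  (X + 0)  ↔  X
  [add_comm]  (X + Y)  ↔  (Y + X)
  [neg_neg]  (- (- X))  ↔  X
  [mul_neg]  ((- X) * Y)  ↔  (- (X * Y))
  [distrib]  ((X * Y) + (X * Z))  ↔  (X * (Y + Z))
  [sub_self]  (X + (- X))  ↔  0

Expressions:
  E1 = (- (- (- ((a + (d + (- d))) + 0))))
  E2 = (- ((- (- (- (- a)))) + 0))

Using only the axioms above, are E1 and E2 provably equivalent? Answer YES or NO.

YES

1. [sub_self →] (d + (- d))  →  0;  E1 = (- (- (- ((a + 0) + 0))))
2. [add_zero →] (a + 0)  →  a;  E1 = (- (- (- (a + 0))))
3. [add_zero →] (a + 0)  →  a;  E1 = (- (- (- a)))
4. [neg_neg →] (- (- (- a)))  →  (- a)
5. [add_zero ←] a  →  (a + 0);  E1 = (- (a + 0))
6. [neg_neg ←] a  →  (- (- a));  E1 = (- ((- (- a)) + 0))
7. [neg_neg ←] a  →  (- (- a));  this is E2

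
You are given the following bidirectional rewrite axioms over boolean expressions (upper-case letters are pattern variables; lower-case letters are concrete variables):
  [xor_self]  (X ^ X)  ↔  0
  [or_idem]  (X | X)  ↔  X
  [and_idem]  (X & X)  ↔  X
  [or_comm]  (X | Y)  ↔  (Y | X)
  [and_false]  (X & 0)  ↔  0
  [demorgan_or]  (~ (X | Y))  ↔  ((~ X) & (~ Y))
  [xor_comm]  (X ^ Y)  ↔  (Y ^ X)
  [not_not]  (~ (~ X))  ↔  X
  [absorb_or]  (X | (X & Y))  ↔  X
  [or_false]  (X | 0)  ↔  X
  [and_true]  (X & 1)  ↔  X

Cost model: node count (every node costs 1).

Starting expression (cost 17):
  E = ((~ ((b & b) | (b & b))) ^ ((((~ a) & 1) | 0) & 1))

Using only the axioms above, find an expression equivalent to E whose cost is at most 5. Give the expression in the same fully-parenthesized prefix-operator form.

1. [and_true →] ((~ a) & 1)  →  (~ a);  E = ((~ ((b & b) | (b & b))) ^ (((~ a) | 0) & 1))
2. [and_true →] (((~ a) | 0) & 1)  →  ((~ a) | 0);  E = ((~ ((b & b) | (b & b))) ^ ((~ a) | 0))
3. [or_idem →] ((b & b) | (b & b))  →  (b & b);  E = ((~ (b & b)) ^ ((~ a) | 0))
4. [or_false →] ((~ a) | 0)  →  (~ a);  E = ((~ (b & b)) ^ (~ a))
5. [and_idem →] (b & b)  →  b;  cost 5 ≤ 5, done

((~ b) ^ (~ a))   [cost 5]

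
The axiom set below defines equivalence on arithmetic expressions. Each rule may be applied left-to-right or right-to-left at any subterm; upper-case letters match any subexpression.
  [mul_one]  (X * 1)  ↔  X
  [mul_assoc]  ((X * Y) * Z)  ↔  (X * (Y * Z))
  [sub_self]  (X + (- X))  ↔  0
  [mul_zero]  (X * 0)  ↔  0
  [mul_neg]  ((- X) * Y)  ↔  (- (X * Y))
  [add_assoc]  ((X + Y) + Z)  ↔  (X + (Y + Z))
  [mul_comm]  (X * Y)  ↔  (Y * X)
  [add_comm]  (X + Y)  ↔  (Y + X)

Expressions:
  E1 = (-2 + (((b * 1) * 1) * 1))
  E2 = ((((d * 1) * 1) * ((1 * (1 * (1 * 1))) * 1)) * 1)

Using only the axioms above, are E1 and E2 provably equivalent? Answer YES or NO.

All listed rules preserve value, hence provable equivalence implies equal values everywhere; look for a separating assignment.
b=0, d=0 gives E1 ↦ -2, E2 ↦ 0; values differ ⇒ not provably equivalent.

NO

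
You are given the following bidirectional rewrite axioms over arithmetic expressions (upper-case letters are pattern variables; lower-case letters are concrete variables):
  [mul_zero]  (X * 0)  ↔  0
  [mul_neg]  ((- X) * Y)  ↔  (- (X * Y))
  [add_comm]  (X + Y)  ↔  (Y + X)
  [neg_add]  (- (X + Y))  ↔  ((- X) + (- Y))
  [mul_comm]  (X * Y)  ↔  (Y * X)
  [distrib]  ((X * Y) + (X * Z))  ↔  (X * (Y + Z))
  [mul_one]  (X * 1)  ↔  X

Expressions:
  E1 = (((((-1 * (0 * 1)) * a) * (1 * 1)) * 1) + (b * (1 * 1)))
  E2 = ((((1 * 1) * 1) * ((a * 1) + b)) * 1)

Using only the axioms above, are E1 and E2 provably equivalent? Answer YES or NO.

All listed rules preserve value, hence provable equivalence implies equal values everywhere; look for a separating assignment.
a=1, b=0 gives E1 ↦ 0, E2 ↦ 1; values differ ⇒ not provably equivalent.

NO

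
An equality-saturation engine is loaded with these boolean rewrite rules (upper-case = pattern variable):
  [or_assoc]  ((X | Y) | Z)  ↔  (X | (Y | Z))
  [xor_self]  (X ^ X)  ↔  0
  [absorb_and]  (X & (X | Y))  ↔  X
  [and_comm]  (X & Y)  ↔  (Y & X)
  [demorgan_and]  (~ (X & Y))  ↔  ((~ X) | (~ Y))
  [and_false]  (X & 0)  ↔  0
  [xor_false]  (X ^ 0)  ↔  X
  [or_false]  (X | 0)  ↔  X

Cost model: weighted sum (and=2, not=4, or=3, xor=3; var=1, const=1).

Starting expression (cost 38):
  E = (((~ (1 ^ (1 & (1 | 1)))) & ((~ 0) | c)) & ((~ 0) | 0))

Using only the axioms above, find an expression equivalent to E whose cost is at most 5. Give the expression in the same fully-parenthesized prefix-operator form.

step 1: absorb_and (→) rewrites (1 & (1 | 1)) into 1, now (((~ (1 ^ 1)) & ((~ 0) | c)) & ((~ 0) | 0))
step 2: xor_self (→) rewrites (1 ^ 1) into 0, now (((~ 0) & ((~ 0) | c)) & ((~ 0) | 0))
step 3: absorb_and (→) rewrites ((~ 0) & ((~ 0) | c)) into (~ 0), now ((~ 0) & ((~ 0) | 0))
step 4: absorb_and (→) rewrites ((~ 0) & ((~ 0) | 0)) into (~ 0), reaching cost 5 (bound 5)

(~ 0)   [cost 5]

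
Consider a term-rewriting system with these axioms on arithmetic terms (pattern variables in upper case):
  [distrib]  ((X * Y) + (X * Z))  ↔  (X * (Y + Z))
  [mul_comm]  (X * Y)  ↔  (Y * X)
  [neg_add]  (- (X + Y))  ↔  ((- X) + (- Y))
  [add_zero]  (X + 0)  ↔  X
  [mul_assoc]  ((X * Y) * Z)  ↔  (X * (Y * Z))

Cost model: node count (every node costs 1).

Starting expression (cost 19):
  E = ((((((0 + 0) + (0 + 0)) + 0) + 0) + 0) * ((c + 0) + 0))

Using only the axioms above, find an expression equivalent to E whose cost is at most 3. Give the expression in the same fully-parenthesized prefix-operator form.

(1) (((0 + 0) + (0 + 0)) + 0)  =[add_zero →]=  ((0 + 0) + (0 + 0))    ⊢ (((((0 + 0) + (0 + 0)) + 0) + 0) * ((c + 0) + 0))
(2) ((c + 0) + 0)  =[add_zero →]=  (c + 0)    ⊢ (((((0 + 0) + (0 + 0)) + 0) + 0) * (c + 0))
(3) (((0 + 0) + (0 + 0)) + 0)  =[add_zero →]=  ((0 + 0) + (0 + 0))    ⊢ ((((0 + 0) + (0 + 0)) + 0) * (c + 0))
(4) (c + 0)  =[add_zero →]=  c    ⊢ ((((0 + 0) + (0 + 0)) + 0) * c)
(5) (((0 + 0) + (0 + 0)) + 0)  =[add_zero →]=  ((0 + 0) + (0 + 0))    ⊢ (((0 + 0) + (0 + 0)) * c)
(6) (0 + 0)  =[add_zero →]=  0    ⊢ ((0 + (0 + 0)) * c)
(7) ((0 + (0 + 0)) * c)  =[mul_comm →]=  (c * (0 + (0 + 0)))
(8) (0 + 0)  =[add_zero →]=  0    ⊢ (c * (0 + 0))
(9) (c * (0 + 0))  =[mul_comm →]=  ((0 + 0) * c)
(10) (0 + 0)  =[add_zero →]=  0    ⊢ cost 3, within 3

(0 * c)   [cost 3]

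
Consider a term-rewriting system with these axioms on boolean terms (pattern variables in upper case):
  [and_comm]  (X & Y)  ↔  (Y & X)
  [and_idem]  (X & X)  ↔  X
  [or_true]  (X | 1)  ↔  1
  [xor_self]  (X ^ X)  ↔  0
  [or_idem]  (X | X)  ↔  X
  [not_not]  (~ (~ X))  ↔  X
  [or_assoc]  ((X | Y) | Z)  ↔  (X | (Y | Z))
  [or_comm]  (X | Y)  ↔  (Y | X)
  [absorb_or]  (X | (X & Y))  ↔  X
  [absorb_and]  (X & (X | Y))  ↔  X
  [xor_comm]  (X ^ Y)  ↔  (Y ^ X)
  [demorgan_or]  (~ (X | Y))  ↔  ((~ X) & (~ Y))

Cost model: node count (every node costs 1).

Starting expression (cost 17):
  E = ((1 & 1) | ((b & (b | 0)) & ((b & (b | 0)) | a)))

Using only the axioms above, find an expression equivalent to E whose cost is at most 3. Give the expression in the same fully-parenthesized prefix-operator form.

step 1: absorb_and (→) rewrites ((b & (b | 0)) & ((b & (b | 0)) | a)) into (b & (b | 0)), now ((1 & 1) | (b & (b | 0)))
step 2: absorb_and (→) rewrites (b & (b | 0)) into b, now ((1 & 1) | b)
step 3: and_idem (→) rewrites (1 & 1) into 1, reaching cost 3 (bound 3)

(1 | b)   [cost 3]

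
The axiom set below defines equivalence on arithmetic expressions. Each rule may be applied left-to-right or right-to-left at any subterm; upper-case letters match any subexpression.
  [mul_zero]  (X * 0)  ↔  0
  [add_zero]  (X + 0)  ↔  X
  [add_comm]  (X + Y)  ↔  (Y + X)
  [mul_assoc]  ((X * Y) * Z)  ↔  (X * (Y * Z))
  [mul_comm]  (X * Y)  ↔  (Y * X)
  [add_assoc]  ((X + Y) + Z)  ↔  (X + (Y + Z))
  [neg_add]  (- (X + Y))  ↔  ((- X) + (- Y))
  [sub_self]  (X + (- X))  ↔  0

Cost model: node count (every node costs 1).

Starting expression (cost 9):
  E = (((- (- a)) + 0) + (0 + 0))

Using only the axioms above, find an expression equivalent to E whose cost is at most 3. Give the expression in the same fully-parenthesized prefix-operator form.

(- (- a))   [cost 3]

(1) (0 + 0)  =[add_zero →]=  0    ⊢ (((- (- a)) + 0) + 0)
(2) (((- (- a)) + 0) + 0)  =[add_zero →]=  ((- (- a)) + 0)
(3) ((- (- a)) + 0)  =[add_zero →]=  (- (- a))    ⊢ cost 3, within 3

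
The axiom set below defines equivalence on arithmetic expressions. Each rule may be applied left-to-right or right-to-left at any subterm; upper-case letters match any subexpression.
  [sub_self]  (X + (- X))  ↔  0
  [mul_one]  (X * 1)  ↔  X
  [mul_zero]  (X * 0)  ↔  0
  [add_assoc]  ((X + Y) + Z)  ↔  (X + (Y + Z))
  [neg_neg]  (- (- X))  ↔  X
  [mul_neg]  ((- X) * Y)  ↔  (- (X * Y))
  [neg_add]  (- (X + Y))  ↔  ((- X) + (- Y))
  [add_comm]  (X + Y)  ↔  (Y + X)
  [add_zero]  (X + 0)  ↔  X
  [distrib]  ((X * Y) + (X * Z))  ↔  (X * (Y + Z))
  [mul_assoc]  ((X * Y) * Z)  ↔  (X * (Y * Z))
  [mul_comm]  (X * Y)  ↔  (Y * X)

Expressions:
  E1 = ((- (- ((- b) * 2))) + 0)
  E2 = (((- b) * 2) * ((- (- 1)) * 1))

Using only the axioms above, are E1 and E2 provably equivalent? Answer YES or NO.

YES

1. [mul_comm →] ((- b) * 2)  →  (2 * (- b));  E1 = ((- (- (2 * (- b)))) + 0)
2. [add_zero →] ((- (- (2 * (- b)))) + 0)  →  (- (- (2 * (- b))))
3. [neg_neg →] (- (- (2 * (- b))))  →  (2 * (- b))
4. [mul_comm →] (2 * (- b))  →  ((- b) * 2)
5. [mul_one ←] ((- b) * 2)  →  (((- b) * 2) * 1)
6. [neg_neg ←] 1  →  (- (- 1));  E1 = (((- b) * 2) * (- (- 1)))
7. [mul_one ←] (- (- 1))  →  ((- (- 1)) * 1);  this is E2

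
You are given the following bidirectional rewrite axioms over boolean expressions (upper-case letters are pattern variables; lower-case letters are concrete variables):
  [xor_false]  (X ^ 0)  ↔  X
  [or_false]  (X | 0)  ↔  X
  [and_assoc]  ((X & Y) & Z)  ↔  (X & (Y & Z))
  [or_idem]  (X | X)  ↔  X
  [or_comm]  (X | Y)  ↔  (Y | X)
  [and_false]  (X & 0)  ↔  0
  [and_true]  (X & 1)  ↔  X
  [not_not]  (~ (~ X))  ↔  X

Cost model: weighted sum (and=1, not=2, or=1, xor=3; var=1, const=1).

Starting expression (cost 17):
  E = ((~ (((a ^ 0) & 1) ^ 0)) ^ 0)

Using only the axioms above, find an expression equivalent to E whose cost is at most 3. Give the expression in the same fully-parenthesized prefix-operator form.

1. [and_true →] ((a ^ 0) & 1)  →  (a ^ 0);  E = ((~ ((a ^ 0) ^ 0)) ^ 0)
2. [xor_false →] (a ^ 0)  →  a;  E = ((~ (a ^ 0)) ^ 0)
3. [xor_false →] (a ^ 0)  →  a;  E = ((~ a) ^ 0)
4. [xor_false →] ((~ a) ^ 0)  →  (~ a);  cost 3 ≤ 3, done

(~ a)   [cost 3]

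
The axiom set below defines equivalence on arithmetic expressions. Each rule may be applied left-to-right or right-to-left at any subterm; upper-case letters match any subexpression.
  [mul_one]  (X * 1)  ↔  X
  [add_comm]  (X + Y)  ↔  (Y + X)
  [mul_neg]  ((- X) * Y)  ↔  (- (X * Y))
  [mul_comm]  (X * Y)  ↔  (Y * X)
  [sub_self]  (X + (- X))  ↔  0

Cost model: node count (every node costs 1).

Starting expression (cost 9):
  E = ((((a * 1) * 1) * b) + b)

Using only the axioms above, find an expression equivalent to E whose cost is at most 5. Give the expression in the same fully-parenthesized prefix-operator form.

((a * b) + b)   [cost 5]

1. [mul_one →] (a * 1)  →  a;  E = (((a * 1) * b) + b)
2. [mul_one →] (a * 1)  →  a;  cost 5 ≤ 5, done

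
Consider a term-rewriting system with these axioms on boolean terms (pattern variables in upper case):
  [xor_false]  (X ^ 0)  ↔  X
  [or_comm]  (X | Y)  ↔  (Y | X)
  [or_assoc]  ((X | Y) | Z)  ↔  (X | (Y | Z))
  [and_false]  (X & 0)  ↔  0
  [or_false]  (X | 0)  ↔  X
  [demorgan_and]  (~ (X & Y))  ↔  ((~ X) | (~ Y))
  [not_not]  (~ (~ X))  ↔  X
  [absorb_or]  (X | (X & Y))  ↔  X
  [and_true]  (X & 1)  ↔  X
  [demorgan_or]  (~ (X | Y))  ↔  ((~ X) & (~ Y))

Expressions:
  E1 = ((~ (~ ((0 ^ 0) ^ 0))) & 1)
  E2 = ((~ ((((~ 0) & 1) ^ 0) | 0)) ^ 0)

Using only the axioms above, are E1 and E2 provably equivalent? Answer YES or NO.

step 1: and_true (→) rewrites ((~ (~ ((0 ^ 0) ^ 0))) & 1) into (~ (~ ((0 ^ 0) ^ 0)))
step 2: xor_false (→) rewrites ((0 ^ 0) ^ 0) into (0 ^ 0), now (~ (~ (0 ^ 0)))
step 3: xor_false (→) rewrites (0 ^ 0) into 0, now (~ (~ 0))
step 4: xor_false (←) rewrites (~ (~ 0)) into ((~ (~ 0)) ^ 0)
step 5: and_true (←) rewrites (~ 0) into ((~ 0) & 1), now ((~ ((~ 0) & 1)) ^ 0)
step 6: xor_false (←) rewrites ((~ 0) & 1) into (((~ 0) & 1) ^ 0), now ((~ (((~ 0) & 1) ^ 0)) ^ 0)
step 7: or_false (←) rewrites (((~ 0) & 1) ^ 0) into ((((~ 0) & 1) ^ 0) | 0), which is E2

YES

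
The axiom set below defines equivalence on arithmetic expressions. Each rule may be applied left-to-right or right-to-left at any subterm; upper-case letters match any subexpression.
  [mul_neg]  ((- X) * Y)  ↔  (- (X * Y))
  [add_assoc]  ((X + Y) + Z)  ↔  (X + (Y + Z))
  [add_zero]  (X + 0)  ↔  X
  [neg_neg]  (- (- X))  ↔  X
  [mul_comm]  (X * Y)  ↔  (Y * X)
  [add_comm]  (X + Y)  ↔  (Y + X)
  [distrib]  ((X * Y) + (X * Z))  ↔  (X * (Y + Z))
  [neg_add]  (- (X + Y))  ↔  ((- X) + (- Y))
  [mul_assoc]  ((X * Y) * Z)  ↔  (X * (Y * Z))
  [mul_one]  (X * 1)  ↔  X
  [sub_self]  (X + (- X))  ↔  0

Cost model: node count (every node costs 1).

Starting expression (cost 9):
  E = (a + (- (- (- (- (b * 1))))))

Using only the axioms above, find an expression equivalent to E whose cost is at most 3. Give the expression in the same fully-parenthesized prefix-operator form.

1. [mul_one →] (b * 1)  →  b;  E = (a + (- (- (- (- b)))))
2. [neg_neg →] (- (- (- (- b))))  →  (- (- b));  E = (a + (- (- b)))
3. [neg_neg →] (- (- b))  →  b;  cost 3 ≤ 3, done

(a + b)   [cost 3]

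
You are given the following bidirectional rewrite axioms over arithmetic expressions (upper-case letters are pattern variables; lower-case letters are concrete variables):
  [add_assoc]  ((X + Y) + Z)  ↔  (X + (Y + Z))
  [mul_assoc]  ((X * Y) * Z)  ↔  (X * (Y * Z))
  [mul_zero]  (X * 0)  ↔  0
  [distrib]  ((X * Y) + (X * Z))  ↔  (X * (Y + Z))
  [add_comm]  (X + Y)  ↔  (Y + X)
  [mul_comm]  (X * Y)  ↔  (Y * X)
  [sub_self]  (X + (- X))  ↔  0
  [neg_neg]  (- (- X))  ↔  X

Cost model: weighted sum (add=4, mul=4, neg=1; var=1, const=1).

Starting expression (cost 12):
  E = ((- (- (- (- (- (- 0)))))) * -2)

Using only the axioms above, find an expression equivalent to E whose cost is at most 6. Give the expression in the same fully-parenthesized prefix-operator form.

1. [neg_neg →] (- (- (- (- (- 0)))))  →  (- (- (- 0)));  E = ((- (- (- (- 0)))) * -2)
2. [neg_neg →] (- (- (- 0)))  →  (- 0);  E = ((- (- 0)) * -2)
3. [neg_neg →] (- (- 0))  →  0;  cost 6 ≤ 6, done

(0 * -2)   [cost 6]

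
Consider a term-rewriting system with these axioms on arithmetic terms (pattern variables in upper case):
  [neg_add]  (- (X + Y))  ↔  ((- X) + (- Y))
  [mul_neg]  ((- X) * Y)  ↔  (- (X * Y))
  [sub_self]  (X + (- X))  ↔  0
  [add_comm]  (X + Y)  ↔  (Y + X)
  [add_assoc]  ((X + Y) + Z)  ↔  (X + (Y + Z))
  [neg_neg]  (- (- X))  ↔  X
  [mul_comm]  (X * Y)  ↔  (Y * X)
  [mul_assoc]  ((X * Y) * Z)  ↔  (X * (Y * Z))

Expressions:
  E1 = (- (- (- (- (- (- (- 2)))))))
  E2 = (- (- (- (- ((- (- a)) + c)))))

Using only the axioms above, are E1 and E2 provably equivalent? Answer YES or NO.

All listed rules preserve value, hence provable equivalence implies equal values everywhere; look for a separating assignment.
a=0, c=0 gives E1 ↦ -2, E2 ↦ 0; values differ ⇒ not provably equivalent.

NO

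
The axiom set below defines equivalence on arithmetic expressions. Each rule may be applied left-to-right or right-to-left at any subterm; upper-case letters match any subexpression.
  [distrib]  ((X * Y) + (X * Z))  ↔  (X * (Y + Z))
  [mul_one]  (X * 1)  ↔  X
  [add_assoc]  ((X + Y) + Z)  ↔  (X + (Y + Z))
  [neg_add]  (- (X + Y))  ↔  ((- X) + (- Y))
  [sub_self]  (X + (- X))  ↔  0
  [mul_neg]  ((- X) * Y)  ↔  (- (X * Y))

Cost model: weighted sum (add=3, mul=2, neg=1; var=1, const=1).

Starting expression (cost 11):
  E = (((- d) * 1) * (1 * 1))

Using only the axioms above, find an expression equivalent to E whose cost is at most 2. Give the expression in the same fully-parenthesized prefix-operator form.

1. [mul_one →] (1 * 1)  →  1;  E = (((- d) * 1) * 1)
2. [mul_one →] (((- d) * 1) * 1)  →  ((- d) * 1)
3. [mul_one →] ((- d) * 1)  →  (- d);  cost 2 ≤ 2, done

(- d)   [cost 2]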